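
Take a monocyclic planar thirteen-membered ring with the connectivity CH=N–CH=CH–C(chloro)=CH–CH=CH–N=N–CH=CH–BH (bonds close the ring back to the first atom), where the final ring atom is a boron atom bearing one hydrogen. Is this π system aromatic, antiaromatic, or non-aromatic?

All ring atoms are sp² and supply a p orbital to the ring (the double-bond atoms are sp², each contributing one p electron; the doubly-bonded nitrogens are pyridine-type — their lone pairs lie in the ring plane, leaving one electron in the p orbital; the boron has an empty p orbital); the conjugation is uninterrupted.
π-electron count: 6 × 2 = 12 from the double-bond units + 0 from the BH atom = 12.
12 is a 4n count (n = 3), so the planar conjugated ring is antiaromatic.

Antiaromatic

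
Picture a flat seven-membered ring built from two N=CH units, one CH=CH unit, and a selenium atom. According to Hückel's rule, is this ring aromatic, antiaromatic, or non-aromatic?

The p orbitals form a continuous loop: the double-bond atoms are sp², each contributing one p electron; each sp² =N– keeps its lone pair in-plane and puts one electron into the π system; the selenium donates one lone pair from its p orbital. The ring is fully conjugated.
Adding the contributions, 3 × 2 = 6 from the double-bond units + 2 from the Se atom = 8.
With 8 = 4·2 π electrons, Hückel's rule classifies the planar ring as antiaromatic.

Antiaromatic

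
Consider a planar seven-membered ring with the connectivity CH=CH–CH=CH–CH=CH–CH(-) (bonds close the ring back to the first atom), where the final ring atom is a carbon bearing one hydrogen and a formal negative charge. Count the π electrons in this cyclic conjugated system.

8

All ring atoms are sp² and supply a p orbital to the ring (the double-bond atoms are sp², each contributing one p electron; the carbanion's lone pair occupies the p orbital); the conjugation is uninterrupted.
Tallying contributions gives 3 × 2 = 6 from the double-bond units + 2 from the CH(-) atom = 8.
(This ring is the cycloheptatrienyl anion.)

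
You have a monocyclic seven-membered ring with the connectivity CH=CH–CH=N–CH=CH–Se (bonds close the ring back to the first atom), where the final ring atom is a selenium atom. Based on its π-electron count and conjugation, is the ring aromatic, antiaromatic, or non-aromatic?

Every ring atom contributes a p orbital perpendicular to the ring (every atom in a ring double bond is sp² and brings one electron to the p orbital; the doubly-bonded nitrogens are pyridine-type — their lone pairs lie in the ring plane, leaving one electron in the p orbital; the selenium donates one lone pair from its p orbital), so the π system is cyclic and fully conjugated.
π-electron count: 3 × 2 = 6 from the double-bond units + 2 from the Se atom = 8.
With 8 = 4·2 π electrons, Hückel's rule classifies the planar ring as antiaromatic.

Antiaromatic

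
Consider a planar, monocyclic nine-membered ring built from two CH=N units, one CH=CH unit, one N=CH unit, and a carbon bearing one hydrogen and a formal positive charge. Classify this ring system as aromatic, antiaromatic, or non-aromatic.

The p orbitals form a continuous loop: the double-bond atoms are sp², each contributing one p electron; each =N– nitrogen is pyridine-type (lone pair in the sp² plane, one electron in the p orbital); the carbocation has an empty p orbital. The ring is fully conjugated.
Adding the contributions, 4 × 2 = 8 from the double-bond units + 0 from the CH(+) atom = 8.
With 8 = 4·2 π electrons, Hückel's rule classifies the planar ring as antiaromatic.

Antiaromatic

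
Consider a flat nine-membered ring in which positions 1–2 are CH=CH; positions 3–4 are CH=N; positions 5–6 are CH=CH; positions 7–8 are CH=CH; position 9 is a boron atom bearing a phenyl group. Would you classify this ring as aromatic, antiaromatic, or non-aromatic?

Antiaromatic

Check conjugation: every atom in a ring double bond is sp² and brings one electron to the p orbital; each sp² =N– keeps its lone pair in-plane and puts one electron into the π system; the boron has an empty p orbital — every position has a p orbital, so the cyclic π system is continuous.
π-electron count: 4 × 2 = 8 from the double-bond units + 0 from the B(phenyl) atom = 8.
With 8 = 4·2 π electrons, Hückel's rule classifies the planar ring as antiaromatic.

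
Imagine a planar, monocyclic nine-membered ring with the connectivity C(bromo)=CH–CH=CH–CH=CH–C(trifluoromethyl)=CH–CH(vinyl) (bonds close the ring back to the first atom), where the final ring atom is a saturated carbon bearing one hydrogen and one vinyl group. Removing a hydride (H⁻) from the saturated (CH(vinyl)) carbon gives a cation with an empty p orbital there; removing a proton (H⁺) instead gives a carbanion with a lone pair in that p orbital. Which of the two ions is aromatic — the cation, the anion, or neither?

The anion

In both ions every ring atom is sp² and contributes a p orbital, so both rings are fully conjugated.
Cation: 4 × 2 + 0 = 8 π electrons → 4(2), antiaromatic.
Anion: 4 × 2 + 2 = 10 π electrons → 4(2)+2, aromatic.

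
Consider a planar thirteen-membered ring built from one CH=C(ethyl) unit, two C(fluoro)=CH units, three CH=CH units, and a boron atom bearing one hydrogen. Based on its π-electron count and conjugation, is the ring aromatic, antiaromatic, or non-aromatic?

Check conjugation: each doubly-bonded ring atom is sp² with one p-orbital electron; the boron has an empty p orbital — every position has a p orbital, so the cyclic π system is continuous.
π-electron count: 6 × 2 = 12 from the double-bond units + 0 from the BH atom = 12.
A 4n π count (12, n = 3) in a planar conjugated ring means antiaromatic.

Antiaromatic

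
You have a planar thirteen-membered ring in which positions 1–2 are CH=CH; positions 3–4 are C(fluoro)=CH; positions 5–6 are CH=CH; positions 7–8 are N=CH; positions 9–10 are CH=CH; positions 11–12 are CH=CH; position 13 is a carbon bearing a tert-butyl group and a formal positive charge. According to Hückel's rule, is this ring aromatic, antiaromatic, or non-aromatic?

Every ring atom contributes a p orbital perpendicular to the ring (each doubly-bonded ring atom is sp² with one p-orbital electron; each =N– nitrogen is pyridine-type (lone pair in the sp² plane, one electron in the p orbital); the carbocation has an empty p orbital), so the π system is cyclic and fully conjugated.
π-electron count: 6 × 2 = 12 from the double-bond units + 0 from the C(tert-butyl)(+) atom = 12.
With 12 = 4·3 π electrons, Hückel's rule classifies the planar ring as antiaromatic.

Antiaromatic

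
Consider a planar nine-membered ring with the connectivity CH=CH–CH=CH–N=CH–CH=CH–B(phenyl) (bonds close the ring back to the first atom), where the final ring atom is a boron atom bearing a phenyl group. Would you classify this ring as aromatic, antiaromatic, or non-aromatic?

All ring atoms are sp² and supply a p orbital to the ring (every atom in a ring double bond is sp² and brings one electron to the p orbital; each =N– nitrogen is pyridine-type (lone pair in the sp² plane, one electron in the p orbital); the boron has an empty p orbital); the conjugation is uninterrupted.
Counting π electrons: 4 × 2 = 8 from the double-bond units + 0 from the B(phenyl) atom = 8.
8 = 4(2); a planar, fully conjugated 4n system is antiaromatic.

Antiaromatic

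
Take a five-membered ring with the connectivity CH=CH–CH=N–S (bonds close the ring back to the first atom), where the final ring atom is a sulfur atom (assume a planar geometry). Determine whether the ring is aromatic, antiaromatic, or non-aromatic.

Aromatic

Check conjugation: each doubly-bonded ring atom is sp² with one p-orbital electron; each sp² =N– keeps its lone pair in-plane and puts one electron into the π system; the sulfur donates one lone pair from its p orbital — every position has a p orbital, so the cyclic π system is continuous.
Tallying contributions gives 2 × 2 = 4 from the double-bond units + 2 from the S atom = 6.
That gives a 4n+2 count (6, n = 1).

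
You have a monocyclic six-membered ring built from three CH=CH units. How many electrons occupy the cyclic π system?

The p orbitals form a continuous loop: each doubly-bonded ring atom is sp² with one p-orbital electron. The ring is fully conjugated.
π-electron count: 3 × 2 = 6 from the 3 double-bond units.

6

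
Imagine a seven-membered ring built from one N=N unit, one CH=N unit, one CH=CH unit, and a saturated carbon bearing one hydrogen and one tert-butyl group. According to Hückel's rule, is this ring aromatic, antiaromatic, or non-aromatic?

The CH(tert-butyl) carbon is saturated: that saturated carbon is sp³ and has no p orbital in the ring π system. Conjugation is not continuous around the ring.
Broken conjugation rules out both aromaticity and antiaromaticity.

Non-aromatic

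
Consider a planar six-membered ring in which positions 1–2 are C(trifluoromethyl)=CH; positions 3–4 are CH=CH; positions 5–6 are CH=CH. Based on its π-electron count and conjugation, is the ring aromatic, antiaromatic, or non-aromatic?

Every ring atom contributes a p orbital perpendicular to the ring (each doubly-bonded ring atom is sp² with one p-orbital electron), so the π system is cyclic and fully conjugated.
Adding the contributions, 3 × 2 = 6 from the 3 double-bond units.
6 = 4(1) + 2, which satisfies Hückel's 4n+2 rule.

Aromatic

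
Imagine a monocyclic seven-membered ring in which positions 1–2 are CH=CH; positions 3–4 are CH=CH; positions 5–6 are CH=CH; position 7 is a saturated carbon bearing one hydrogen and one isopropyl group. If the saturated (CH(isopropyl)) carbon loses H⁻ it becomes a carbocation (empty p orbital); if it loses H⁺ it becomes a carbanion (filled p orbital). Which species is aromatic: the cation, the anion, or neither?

In either ion the ring is fully conjugated: every atom, including the new sp² carbon, supplies a p orbital.
Cation: 3 × 2 + 0 = 6 π electrons → 4(1)+2, aromatic.
Anion: 3 × 2 + 2 = 8 π electrons → 4(2), antiaromatic.

The cation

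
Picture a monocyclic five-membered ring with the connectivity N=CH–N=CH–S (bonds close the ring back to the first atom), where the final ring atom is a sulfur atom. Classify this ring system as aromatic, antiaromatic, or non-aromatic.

Every ring atom contributes a p orbital perpendicular to the ring (the double-bond atoms are sp², each contributing one p electron; the doubly-bonded nitrogens are pyridine-type — their lone pairs lie in the ring plane, leaving one electron in the p orbital; the sulfur donates one lone pair from its p orbital), so the π system is cyclic and fully conjugated.
Adding the contributions, 2 × 2 = 4 from the double-bond units + 2 from the S atom = 6.
That gives a 4n+2 count (6, n = 1).

Aromatic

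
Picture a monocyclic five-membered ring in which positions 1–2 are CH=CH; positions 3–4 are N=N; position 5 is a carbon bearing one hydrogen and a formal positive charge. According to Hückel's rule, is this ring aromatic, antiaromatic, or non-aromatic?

Antiaromatic

All ring atoms are sp² and supply a p orbital to the ring (the double-bond atoms are sp², each contributing one p electron; each sp² =N– keeps its lone pair in-plane and puts one electron into the π system; the carbocation has an empty p orbital); the conjugation is uninterrupted.
Adding the contributions, 2 × 2 = 4 from the double-bond units + 0 from the CH(+) atom = 4.
A 4n π count (4, n = 1) in a planar conjugated ring means antiaromatic.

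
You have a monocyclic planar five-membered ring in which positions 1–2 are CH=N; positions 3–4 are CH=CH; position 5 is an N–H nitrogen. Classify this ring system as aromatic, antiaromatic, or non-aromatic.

Aromatic

Every ring atom contributes a p orbital perpendicular to the ring (each doubly-bonded ring atom is sp² with one p-orbital electron; each sp² =N– keeps its lone pair in-plane and puts one electron into the π system; the pyrrole-type nitrogen donates its lone pair from the p orbital), so the π system is cyclic and fully conjugated.
Tallying contributions gives 2 × 2 = 4 from the double-bond units + 2 from the NH atom = 6.
6 = 4(1) + 2, which satisfies Hückel's 4n+2 rule.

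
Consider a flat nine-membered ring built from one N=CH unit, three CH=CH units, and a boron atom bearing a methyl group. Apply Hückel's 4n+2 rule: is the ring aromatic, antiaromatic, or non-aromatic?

Check conjugation: each doubly-bonded ring atom is sp² with one p-orbital electron; each =N– nitrogen is pyridine-type (lone pair in the sp² plane, one electron in the p orbital); the boron has an empty p orbital — every position has a p orbital, so the cyclic π system is continuous.
Tallying contributions gives 4 × 2 = 8 from the double-bond units + 0 from the B(methyl) atom = 8.
8 is a 4n count (n = 2), so the planar conjugated ring is antiaromatic.

Antiaromatic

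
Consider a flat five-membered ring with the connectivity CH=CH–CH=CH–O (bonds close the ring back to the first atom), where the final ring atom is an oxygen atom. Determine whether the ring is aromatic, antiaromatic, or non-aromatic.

All ring atoms are sp² and supply a p orbital to the ring (every atom in a ring double bond is sp² and brings one electron to the p orbital; the oxygen donates one lone pair from its p orbital); the conjugation is uninterrupted.
Counting π electrons: 2 × 2 = 4 from the double-bond units + 2 from the O atom = 6.
With 6 π electrons (n = 1), the Hückel 4n+2 condition holds.

Aromatic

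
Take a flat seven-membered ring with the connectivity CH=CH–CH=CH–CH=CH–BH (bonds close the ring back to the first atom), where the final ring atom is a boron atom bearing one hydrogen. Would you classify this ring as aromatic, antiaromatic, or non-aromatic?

All ring atoms are sp² and supply a p orbital to the ring (the double-bond atoms are sp², each contributing one p electron; the boron has an empty p orbital); the conjugation is uninterrupted.
Counting π electrons: 3 × 2 = 6 from the double-bond units + 0 from the BH atom = 6.
6 = 4(1) + 2, which satisfies Hückel's 4n+2 rule.

Aromatic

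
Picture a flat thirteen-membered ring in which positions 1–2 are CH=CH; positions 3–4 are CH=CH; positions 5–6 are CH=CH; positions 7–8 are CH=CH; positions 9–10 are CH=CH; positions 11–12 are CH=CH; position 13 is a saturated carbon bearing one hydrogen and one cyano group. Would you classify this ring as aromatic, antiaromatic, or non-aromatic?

Non-aromatic

The CH(cyano) carbon is saturated: that saturated carbon is sp³ and has no p orbital in the ring π system. Conjugation is not continuous around the ring.
Broken conjugation rules out both aromaticity and antiaromaticity.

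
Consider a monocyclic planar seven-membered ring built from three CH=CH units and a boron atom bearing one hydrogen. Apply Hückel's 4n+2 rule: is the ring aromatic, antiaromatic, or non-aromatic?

Aromatic

All ring atoms are sp² and supply a p orbital to the ring (each doubly-bonded ring atom is sp² with one p-orbital electron; the boron has an empty p orbital); the conjugation is uninterrupted.
Adding the contributions, 3 × 2 = 6 from the double-bond units + 0 from the BH atom = 6.
With 6 π electrons (n = 1), the Hückel 4n+2 condition holds.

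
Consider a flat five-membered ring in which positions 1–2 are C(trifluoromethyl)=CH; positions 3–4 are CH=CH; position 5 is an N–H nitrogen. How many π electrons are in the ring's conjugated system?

Check conjugation: each doubly-bonded ring atom is sp² with one p-orbital electron; the pyrrole-type nitrogen donates its lone pair from the p orbital — every position has a p orbital, so the cyclic π system is continuous.
π-electron count: 2 × 2 = 4 from the double-bond units + 2 from the NH atom = 6.

6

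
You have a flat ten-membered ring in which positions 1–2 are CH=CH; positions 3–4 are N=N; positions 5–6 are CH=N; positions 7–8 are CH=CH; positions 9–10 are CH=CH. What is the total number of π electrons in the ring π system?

All ring atoms are sp² and supply a p orbital to the ring (each doubly-bonded ring atom is sp² with one p-orbital electron; each =N– nitrogen is pyridine-type (lone pair in the sp² plane, one electron in the p orbital)); the conjugation is uninterrupted.
π-electron count: 5 × 2 = 10 from the 5 double-bond units.

10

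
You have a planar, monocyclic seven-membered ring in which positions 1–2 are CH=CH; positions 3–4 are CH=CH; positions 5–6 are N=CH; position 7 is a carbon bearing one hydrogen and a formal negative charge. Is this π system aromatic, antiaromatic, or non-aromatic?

Every ring atom contributes a p orbital perpendicular to the ring (the double-bond atoms are sp², each contributing one p electron; each sp² =N– keeps its lone pair in-plane and puts one electron into the π system; the carbanion's lone pair occupies the p orbital), so the π system is cyclic and fully conjugated.
π-electron count: 3 × 2 = 6 from the double-bond units + 2 from the CH(-) atom = 8.
8 is a 4n count (n = 2), so the planar conjugated ring is antiaromatic.

Antiaromatic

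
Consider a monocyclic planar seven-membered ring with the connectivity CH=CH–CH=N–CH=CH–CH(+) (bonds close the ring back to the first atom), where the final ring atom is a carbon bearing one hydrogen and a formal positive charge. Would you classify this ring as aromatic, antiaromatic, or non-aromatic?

Aromatic

Check conjugation: each doubly-bonded ring atom is sp² with one p-orbital electron; each sp² =N– keeps its lone pair in-plane and puts one electron into the π system; the carbocation has an empty p orbital — every position has a p orbital, so the cyclic π system is continuous.
π-electron count: 3 × 2 = 6 from the double-bond units + 0 from the CH(+) atom = 6.
With 6 π electrons (n = 1), the Hückel 4n+2 condition holds.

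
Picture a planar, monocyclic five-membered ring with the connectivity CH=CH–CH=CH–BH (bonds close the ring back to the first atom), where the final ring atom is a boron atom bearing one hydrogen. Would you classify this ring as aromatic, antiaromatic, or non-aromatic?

Antiaromatic

Every ring atom contributes a p orbital perpendicular to the ring (the double-bond atoms are sp², each contributing one p electron; the boron has an empty p orbital), so the π system is cyclic and fully conjugated.
Tallying contributions gives 2 × 2 = 4 from the double-bond units + 0 from the BH atom = 4.
4 is a 4n count (n = 1), so the planar conjugated ring is antiaromatic.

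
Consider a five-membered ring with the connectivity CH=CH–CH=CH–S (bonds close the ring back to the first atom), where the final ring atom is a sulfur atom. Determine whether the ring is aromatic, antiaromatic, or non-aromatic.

Aromatic

Check conjugation: every atom in a ring double bond is sp² and brings one electron to the p orbital; the sulfur donates one lone pair from its p orbital — every position has a p orbital, so the cyclic π system is continuous.
Counting π electrons: 2 × 2 = 4 from the double-bond units + 2 from the S atom = 6.
With 6 π electrons (n = 1), the Hückel 4n+2 condition holds.
(The species described is thiophene.)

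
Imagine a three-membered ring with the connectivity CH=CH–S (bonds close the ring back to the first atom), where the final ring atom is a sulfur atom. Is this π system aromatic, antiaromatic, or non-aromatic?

Check conjugation: the double-bond atoms are sp², each contributing one p electron; the sulfur donates one lone pair from its p orbital — every position has a p orbital, so the cyclic π system is continuous.
Adding the contributions, 1 × 2 = 2 from the double-bond unit + 2 from the S atom = 4.
4 is a 4n count (n = 1), so the planar conjugated ring is antiaromatic.

Antiaromatic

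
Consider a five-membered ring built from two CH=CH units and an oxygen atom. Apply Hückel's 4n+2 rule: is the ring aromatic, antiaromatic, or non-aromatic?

Aromatic

All ring atoms are sp² and supply a p orbital to the ring (each doubly-bonded ring atom is sp² with one p-orbital electron; the oxygen donates one lone pair from its p orbital); the conjugation is uninterrupted.
Adding the contributions, 2 × 2 = 4 from the double-bond units + 2 from the O atom = 6.
6 = 4(1) + 2, which satisfies Hückel's 4n+2 rule.
This is furan.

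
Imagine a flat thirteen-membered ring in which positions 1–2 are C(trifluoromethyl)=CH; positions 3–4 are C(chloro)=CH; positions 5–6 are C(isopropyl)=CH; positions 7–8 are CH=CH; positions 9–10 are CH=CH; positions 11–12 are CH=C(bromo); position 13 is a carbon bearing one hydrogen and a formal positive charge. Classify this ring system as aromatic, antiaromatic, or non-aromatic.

Check conjugation: the double-bond atoms are sp², each contributing one p electron; the carbocation has an empty p orbital — every position has a p orbital, so the cyclic π system is continuous.
Adding the contributions, 6 × 2 = 12 from the double-bond units + 0 from the CH(+) atom = 12.
A 4n π count (12, n = 3) in a planar conjugated ring means antiaromatic.

Antiaromatic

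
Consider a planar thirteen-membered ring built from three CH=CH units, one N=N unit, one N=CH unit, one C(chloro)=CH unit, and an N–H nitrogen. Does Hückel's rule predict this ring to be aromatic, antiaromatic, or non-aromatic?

Aromatic

All ring atoms are sp² and supply a p orbital to the ring (every atom in a ring double bond is sp² and brings one electron to the p orbital; the doubly-bonded nitrogens are pyridine-type — their lone pairs lie in the ring plane, leaving one electron in the p orbital; the pyrrole-type nitrogen donates its lone pair from the p orbital); the conjugation is uninterrupted.
π-electron count: 6 × 2 = 12 from the double-bond units + 2 from the NH atom = 14.
14 = 4(3) + 2, which satisfies Hückel's 4n+2 rule.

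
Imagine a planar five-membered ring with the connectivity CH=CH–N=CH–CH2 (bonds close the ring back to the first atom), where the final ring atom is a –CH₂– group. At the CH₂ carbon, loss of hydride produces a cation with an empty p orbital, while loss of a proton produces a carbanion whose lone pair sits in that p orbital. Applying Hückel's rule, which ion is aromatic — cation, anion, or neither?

The anion

Once that carbon is sp², every ring atom has a p orbital and both ions are fully conjugated.
Cation: 2 × 2 + 0 = 4 π electrons → 4(1), antiaromatic.
Anion: 2 × 2 + 2 = 6 π electrons → 4(1)+2, aromatic.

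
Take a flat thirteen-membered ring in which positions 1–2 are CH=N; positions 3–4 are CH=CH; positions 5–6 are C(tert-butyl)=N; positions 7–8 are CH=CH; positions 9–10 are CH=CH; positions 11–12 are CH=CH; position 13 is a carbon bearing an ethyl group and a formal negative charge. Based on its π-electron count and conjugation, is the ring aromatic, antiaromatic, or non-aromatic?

All ring atoms are sp² and supply a p orbital to the ring (every atom in a ring double bond is sp² and brings one electron to the p orbital; each =N– nitrogen is pyridine-type (lone pair in the sp² plane, one electron in the p orbital); the carbanion's lone pair occupies the p orbital); the conjugation is uninterrupted.
π-electron count: 6 × 2 = 12 from the double-bond units + 2 from the C(ethyl)(-) atom = 14.
With 14 π electrons (n = 3), the Hückel 4n+2 condition holds.

Aromatic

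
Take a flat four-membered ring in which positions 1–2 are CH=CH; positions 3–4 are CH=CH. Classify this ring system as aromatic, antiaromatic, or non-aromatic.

Antiaromatic

Check conjugation: the double-bond atoms are sp², each contributing one p electron — every position has a p orbital, so the cyclic π system is continuous.
Counting π electrons: 2 × 2 = 4 from the 2 double-bond units.
A 4n π count (4, n = 1) in a planar conjugated ring means antiaromatic.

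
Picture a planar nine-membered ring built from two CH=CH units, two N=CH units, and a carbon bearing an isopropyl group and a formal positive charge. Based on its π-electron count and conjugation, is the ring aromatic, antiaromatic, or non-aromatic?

Antiaromatic

The p orbitals form a continuous loop: the double-bond atoms are sp², each contributing one p electron; each =N– nitrogen is pyridine-type (lone pair in the sp² plane, one electron in the p orbital); the carbocation has an empty p orbital. The ring is fully conjugated.
Adding the contributions, 4 × 2 = 8 from the double-bond units + 0 from the C(isopropyl)(+) atom = 8.
With 8 = 4·2 π electrons, Hückel's rule classifies the planar ring as antiaromatic.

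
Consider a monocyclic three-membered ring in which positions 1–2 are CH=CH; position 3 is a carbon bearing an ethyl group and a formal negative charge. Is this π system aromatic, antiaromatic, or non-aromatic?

The p orbitals form a continuous loop: every atom in a ring double bond is sp² and brings one electron to the p orbital; the carbanion's lone pair occupies the p orbital. The ring is fully conjugated.
π-electron count: 1 × 2 = 2 from the double-bond unit + 2 from the C(ethyl)(-) atom = 4.
A 4n π count (4, n = 1) in a planar conjugated ring means antiaromatic.

Antiaromatic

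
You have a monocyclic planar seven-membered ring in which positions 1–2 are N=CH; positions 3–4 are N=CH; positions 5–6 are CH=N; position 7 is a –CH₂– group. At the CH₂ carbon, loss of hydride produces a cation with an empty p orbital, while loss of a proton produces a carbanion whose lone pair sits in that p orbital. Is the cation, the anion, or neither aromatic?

The cation

In both ions every ring atom is sp² and contributes a p orbital, so both rings are fully conjugated.
Cation: 3 × 2 + 0 = 6 π electrons → 4(1)+2, aromatic.
Anion: 3 × 2 + 2 = 8 π electrons → 4(2), antiaromatic.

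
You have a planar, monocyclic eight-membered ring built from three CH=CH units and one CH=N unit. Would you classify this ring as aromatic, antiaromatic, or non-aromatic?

The p orbitals form a continuous loop: the double-bond atoms are sp², each contributing one p electron; the doubly-bonded nitrogens are pyridine-type — their lone pairs lie in the ring plane, leaving one electron in the p orbital. The ring is fully conjugated.
Counting π electrons: 4 × 2 = 8 from the 4 double-bond units.
A 4n π count (8, n = 2) in a planar conjugated ring means antiaromatic.

Antiaromatic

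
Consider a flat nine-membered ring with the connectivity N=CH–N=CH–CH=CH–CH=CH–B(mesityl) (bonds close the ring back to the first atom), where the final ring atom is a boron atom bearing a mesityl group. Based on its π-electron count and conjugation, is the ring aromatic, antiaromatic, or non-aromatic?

Antiaromatic

All ring atoms are sp² and supply a p orbital to the ring (the double-bond atoms are sp², each contributing one p electron; the doubly-bonded nitrogens are pyridine-type — their lone pairs lie in the ring plane, leaving one electron in the p orbital; the boron has an empty p orbital); the conjugation is uninterrupted.
π-electron count: 4 × 2 = 8 from the double-bond units + 0 from the B(mesityl) atom = 8.
A 4n π count (8, n = 2) in a planar conjugated ring means antiaromatic.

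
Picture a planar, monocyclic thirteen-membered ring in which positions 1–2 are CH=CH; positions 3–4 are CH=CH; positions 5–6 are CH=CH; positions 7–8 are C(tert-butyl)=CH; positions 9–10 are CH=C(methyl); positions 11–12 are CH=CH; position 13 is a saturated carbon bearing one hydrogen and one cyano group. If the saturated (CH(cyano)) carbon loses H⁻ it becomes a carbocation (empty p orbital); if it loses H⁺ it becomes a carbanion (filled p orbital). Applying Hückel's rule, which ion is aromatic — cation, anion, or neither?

Both ions have a continuous loop of p orbitals — each ring atom is sp².
Cation: 6 × 2 + 0 = 12 π electrons → 4(3), antiaromatic.
Anion: 6 × 2 + 2 = 14 π electrons → 4(3)+2, aromatic.

The anion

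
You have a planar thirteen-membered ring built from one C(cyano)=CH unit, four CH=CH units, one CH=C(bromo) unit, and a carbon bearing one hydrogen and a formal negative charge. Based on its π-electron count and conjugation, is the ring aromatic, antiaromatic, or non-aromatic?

Aromatic

Check conjugation: every atom in a ring double bond is sp² and brings one electron to the p orbital; the carbanion's lone pair occupies the p orbital — every position has a p orbital, so the cyclic π system is continuous.
Adding the contributions, 6 × 2 = 12 from the double-bond units + 2 from the CH(-) atom = 14.
Since 14 = 4·3 + 2, the ring meets the 4n+2 criterion.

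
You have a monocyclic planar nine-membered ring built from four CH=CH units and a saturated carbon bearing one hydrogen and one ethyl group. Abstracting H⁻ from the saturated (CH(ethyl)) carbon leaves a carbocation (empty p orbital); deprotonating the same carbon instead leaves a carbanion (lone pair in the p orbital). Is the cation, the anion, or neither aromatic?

In both ions every ring atom is sp² and contributes a p orbital, so both rings are fully conjugated.
Cation: 4 × 2 + 0 = 8 π electrons → 4(2), antiaromatic.
Anion: 4 × 2 + 2 = 10 π electrons → 4(2)+2, aromatic.

The anion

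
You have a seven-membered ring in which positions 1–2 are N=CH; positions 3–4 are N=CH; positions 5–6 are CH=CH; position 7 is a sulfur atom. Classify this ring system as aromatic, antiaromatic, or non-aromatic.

Antiaromatic

Every ring atom contributes a p orbital perpendicular to the ring (the double-bond atoms are sp², each contributing one p electron; each =N– nitrogen is pyridine-type (lone pair in the sp² plane, one electron in the p orbital); the sulfur donates one lone pair from its p orbital), so the π system is cyclic and fully conjugated.
π-electron count: 3 × 2 = 6 from the double-bond units + 2 from the S atom = 8.
8 = 4(2); a planar, fully conjugated 4n system is antiaromatic.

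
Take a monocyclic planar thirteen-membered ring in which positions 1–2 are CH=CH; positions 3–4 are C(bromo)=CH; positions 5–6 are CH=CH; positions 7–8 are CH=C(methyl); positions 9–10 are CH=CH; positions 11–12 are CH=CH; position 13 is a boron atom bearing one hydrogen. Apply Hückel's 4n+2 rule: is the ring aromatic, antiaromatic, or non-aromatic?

Antiaromatic

The p orbitals form a continuous loop: the double-bond atoms are sp², each contributing one p electron; the boron has an empty p orbital. The ring is fully conjugated.
Tallying contributions gives 6 × 2 = 12 from the double-bond units + 0 from the BH atom = 12.
12 is a 4n count (n = 3), so the planar conjugated ring is antiaromatic.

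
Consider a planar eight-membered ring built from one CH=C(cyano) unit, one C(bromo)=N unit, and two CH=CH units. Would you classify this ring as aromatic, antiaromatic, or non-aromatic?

Antiaromatic

The p orbitals form a continuous loop: each doubly-bonded ring atom is sp² with one p-orbital electron; the doubly-bonded nitrogens are pyridine-type — their lone pairs lie in the ring plane, leaving one electron in the p orbital. The ring is fully conjugated.
π-electron count: 4 × 2 = 8 from the 4 double-bond units.
A 4n π count (8, n = 2) in a planar conjugated ring means antiaromatic.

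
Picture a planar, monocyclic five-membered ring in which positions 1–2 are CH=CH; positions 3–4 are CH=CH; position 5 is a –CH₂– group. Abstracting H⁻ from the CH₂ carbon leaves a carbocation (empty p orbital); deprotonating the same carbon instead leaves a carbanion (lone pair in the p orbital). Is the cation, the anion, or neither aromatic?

Both ions have a continuous loop of p orbitals — each ring atom is sp².
Cation: 2 × 2 + 0 = 4 π electrons → 4(1), antiaromatic.
Anion: 2 × 2 + 2 = 6 π electrons → 4(1)+2, aromatic.

The anion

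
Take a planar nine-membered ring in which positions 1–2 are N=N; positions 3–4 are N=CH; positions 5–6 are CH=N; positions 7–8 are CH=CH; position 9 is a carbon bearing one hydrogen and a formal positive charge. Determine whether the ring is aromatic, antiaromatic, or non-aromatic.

Every ring atom contributes a p orbital perpendicular to the ring (each doubly-bonded ring atom is sp² with one p-orbital electron; each sp² =N– keeps its lone pair in-plane and puts one electron into the π system; the carbocation has an empty p orbital), so the π system is cyclic and fully conjugated.
Adding the contributions, 4 × 2 = 8 from the double-bond units + 0 from the CH(+) atom = 8.
A 4n π count (8, n = 2) in a planar conjugated ring means antiaromatic.

Antiaromatic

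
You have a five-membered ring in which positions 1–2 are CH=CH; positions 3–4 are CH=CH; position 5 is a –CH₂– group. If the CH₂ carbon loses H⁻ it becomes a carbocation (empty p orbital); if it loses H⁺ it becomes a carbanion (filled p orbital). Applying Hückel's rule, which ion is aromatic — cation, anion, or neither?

In both ions every ring atom is sp² and contributes a p orbital, so both rings are fully conjugated.
Cation: 2 × 2 + 0 = 4 π electrons → 4(1), antiaromatic.
Anion: 2 × 2 + 2 = 6 π electrons → 4(1)+2, aromatic.

The anion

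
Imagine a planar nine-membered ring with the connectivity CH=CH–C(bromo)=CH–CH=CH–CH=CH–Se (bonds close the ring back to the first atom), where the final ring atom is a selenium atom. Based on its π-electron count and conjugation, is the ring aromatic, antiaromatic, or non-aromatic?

Aromatic

All ring atoms are sp² and supply a p orbital to the ring (every atom in a ring double bond is sp² and brings one electron to the p orbital; the selenium donates one lone pair from its p orbital); the conjugation is uninterrupted.
Tallying contributions gives 4 × 2 = 8 from the double-bond units + 2 from the Se atom = 10.
Since 10 = 4·2 + 2, the ring meets the 4n+2 criterion.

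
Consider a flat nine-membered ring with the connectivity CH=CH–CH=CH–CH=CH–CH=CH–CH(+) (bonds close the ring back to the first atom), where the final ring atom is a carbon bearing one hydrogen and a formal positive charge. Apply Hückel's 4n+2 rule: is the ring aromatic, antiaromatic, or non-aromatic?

The p orbitals form a continuous loop: every atom in a ring double bond is sp² and brings one electron to the p orbital; the carbocation has an empty p orbital. The ring is fully conjugated.
Tallying contributions gives 4 × 2 = 8 from the double-bond units + 0 from the CH(+) atom = 8.
With 8 = 4·2 π electrons, Hückel's rule classifies the planar ring as antiaromatic.

Antiaromatic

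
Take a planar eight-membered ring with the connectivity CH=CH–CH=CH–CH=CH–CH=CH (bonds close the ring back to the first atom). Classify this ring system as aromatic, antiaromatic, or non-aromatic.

Antiaromatic

Check conjugation: every atom in a ring double bond is sp² and brings one electron to the p orbital — every position has a p orbital, so the cyclic π system is continuous.
Counting π electrons: 4 × 2 = 8 from the 4 double-bond units.
With 8 = 4·2 π electrons, Hückel's rule classifies the planar ring as antiaromatic.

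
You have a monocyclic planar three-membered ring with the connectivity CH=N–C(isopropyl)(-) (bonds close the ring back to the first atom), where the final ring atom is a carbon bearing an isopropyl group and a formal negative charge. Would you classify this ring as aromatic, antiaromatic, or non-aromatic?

Check conjugation: the double-bond atoms are sp², each contributing one p electron; each sp² =N– keeps its lone pair in-plane and puts one electron into the π system; the carbanion's lone pair occupies the p orbital — every position has a p orbital, so the cyclic π system is continuous.
Tallying contributions gives 1 × 2 = 2 from the double-bond unit + 2 from the C(isopropyl)(-) atom = 4.
A 4n π count (4, n = 1) in a planar conjugated ring means antiaromatic.

Antiaromatic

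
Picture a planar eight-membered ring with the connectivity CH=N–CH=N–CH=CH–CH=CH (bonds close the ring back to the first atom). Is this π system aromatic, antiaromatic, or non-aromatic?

Antiaromatic

Every ring atom contributes a p orbital perpendicular to the ring (every atom in a ring double bond is sp² and brings one electron to the p orbital; each sp² =N– keeps its lone pair in-plane and puts one electron into the π system), so the π system is cyclic and fully conjugated.
Counting π electrons: 4 × 2 = 8 from the 4 double-bond units.
8 is a 4n count (n = 2), so the planar conjugated ring is antiaromatic.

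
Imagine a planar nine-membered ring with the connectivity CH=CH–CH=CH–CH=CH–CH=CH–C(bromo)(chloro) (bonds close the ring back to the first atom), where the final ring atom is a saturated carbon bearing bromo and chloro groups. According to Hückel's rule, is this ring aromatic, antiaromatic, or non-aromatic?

The C(bromo)(chloro) position has four σ bonds — that saturated carbon is sp³ and has no p orbital in the ring π system — so the cyclic conjugation is interrupted.
Broken conjugation rules out both aromaticity and antiaromaticity.

Non-aromatic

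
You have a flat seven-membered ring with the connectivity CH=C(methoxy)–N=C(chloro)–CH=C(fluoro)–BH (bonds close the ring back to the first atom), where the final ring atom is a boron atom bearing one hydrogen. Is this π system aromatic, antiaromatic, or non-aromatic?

All ring atoms are sp² and supply a p orbital to the ring (every atom in a ring double bond is sp² and brings one electron to the p orbital; each =N– nitrogen is pyridine-type (lone pair in the sp² plane, one electron in the p orbital); the boron has an empty p orbital); the conjugation is uninterrupted.
Counting π electrons: 3 × 2 = 6 from the double-bond units + 0 from the BH atom = 6.
6 = 4(1) + 2, which satisfies Hückel's 4n+2 rule.

Aromatic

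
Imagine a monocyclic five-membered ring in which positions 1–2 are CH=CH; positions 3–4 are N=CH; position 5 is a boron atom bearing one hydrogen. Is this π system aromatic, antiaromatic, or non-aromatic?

Antiaromatic

The p orbitals form a continuous loop: each doubly-bonded ring atom is sp² with one p-orbital electron; the doubly-bonded nitrogens are pyridine-type — their lone pairs lie in the ring plane, leaving one electron in the p orbital; the boron has an empty p orbital. The ring is fully conjugated.
Tallying contributions gives 2 × 2 = 4 from the double-bond units + 0 from the BH atom = 4.
4 = 4(1); a planar, fully conjugated 4n system is antiaromatic.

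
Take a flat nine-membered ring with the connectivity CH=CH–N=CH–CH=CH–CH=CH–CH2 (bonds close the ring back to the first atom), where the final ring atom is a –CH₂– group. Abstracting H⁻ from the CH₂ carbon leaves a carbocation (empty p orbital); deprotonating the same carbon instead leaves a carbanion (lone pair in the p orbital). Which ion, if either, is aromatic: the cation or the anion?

The anion

In either ion the ring is fully conjugated: every atom, including the new sp² carbon, supplies a p orbital.
Cation: 4 × 2 + 0 = 8 π electrons → 4(2), antiaromatic.
Anion: 4 × 2 + 2 = 10 π electrons → 4(2)+2, aromatic.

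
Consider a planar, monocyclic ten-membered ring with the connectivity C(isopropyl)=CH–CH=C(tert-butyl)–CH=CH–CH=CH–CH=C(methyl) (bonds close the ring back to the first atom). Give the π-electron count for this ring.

10

All ring atoms are sp² and supply a p orbital to the ring (the double-bond atoms are sp², each contributing one p electron); the conjugation is uninterrupted.
Counting π electrons: 5 × 2 = 10 from the 5 double-bond units.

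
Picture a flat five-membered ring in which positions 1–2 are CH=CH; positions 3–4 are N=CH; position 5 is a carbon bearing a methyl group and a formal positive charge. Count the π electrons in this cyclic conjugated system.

4

Every ring atom contributes a p orbital perpendicular to the ring (every atom in a ring double bond is sp² and brings one electron to the p orbital; each =N– nitrogen is pyridine-type (lone pair in the sp² plane, one electron in the p orbital); the carbocation has an empty p orbital), so the π system is cyclic and fully conjugated.
π-electron count: 2 × 2 = 4 from the double-bond units + 0 from the C(methyl)(+) atom = 4.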